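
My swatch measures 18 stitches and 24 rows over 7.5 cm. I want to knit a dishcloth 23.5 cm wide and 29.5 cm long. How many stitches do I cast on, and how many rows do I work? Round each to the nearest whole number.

Stitch gauge = 18/7.5 = 2.4 sts/cm; 23.5 × 2.4 = 56.40 → 56 sts.
Row gauge = 24/7.5 = 3.2 rows/cm; 29.5 × 3.2 = 94.40 → 94 rows.

Cast on 56 stitches and work 94 rows.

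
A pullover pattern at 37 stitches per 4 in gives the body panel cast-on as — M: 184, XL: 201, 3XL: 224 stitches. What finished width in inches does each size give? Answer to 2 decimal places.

M 19.89 inches; XL 21.73 inches; 3XL 24.22 inches.

37/4 = 9.25 sts per in.
M: 184 / 9.25 = 19.892 → 19.89 in.
XL: 201 / 9.25 = 21.730 → 21.73 in.
3XL: 224 / 9.25 = 24.216 → 24.22 in.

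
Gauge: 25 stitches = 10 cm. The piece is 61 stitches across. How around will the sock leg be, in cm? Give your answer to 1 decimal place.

25 stitches / 10 cm = 2.5 stitches per cm.
61 / 2.5 = 24.40 cm.

24.4 cm.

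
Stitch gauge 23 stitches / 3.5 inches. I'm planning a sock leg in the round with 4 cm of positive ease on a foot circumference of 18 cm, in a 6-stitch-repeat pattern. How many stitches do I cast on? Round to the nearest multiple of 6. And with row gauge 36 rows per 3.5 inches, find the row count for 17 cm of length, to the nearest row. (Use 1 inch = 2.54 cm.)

Cast on 54 stitches; work 69 rows.

Finished = 18 + 4 = 22 cm.
22 cm × 1/2.54 = 8.66 inches.
23/3.5 = 6.571 sts per in; 8.66 × 6.571 = 56.92 sts.
Nearest multiple of 6 → 54.
17 cm = 6.69 inches; × 10.286 = 68.84 → 69 rows.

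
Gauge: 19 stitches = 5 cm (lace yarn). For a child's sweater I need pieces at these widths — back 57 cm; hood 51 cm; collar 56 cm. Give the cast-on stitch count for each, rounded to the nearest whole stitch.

Rate = 19/5 = 3.8 sts per cm.
back: 57 × 3.8 = 216.60 → 217.
hood: 51 × 3.8 = 193.80 → 194.
collar: 56 × 3.8 = 212.80 → 213.

back 217; hood 194; collar 213.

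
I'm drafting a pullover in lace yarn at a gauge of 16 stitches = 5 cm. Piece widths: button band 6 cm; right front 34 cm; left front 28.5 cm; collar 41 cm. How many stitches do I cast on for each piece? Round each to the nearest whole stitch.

button band 19; right front 109; left front 91; collar 131.

Rate = 16/5 = 3.2 sts per cm.
button band: 6 × 3.2 = 19.20 → 19.
right front: 34 × 3.2 = 108.80 → 109.
left front: 28.5 × 3.2 = 91.20 → 91.
collar: 41 × 3.2 = 131.20 → 131.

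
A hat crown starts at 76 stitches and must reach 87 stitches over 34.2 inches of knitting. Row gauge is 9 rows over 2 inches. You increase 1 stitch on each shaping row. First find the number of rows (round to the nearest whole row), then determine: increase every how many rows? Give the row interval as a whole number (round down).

Rows = 34.2 × 4.5 = 153.9 → 154 rows.
Stitches to add: 11 → 11 shaping rows (at 1 st each).
154 / 11 = 14.00 → every 14 rows.

Increase every 14th row.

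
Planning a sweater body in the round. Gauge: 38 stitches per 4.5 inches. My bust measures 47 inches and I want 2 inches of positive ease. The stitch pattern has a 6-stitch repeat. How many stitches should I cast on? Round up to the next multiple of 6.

Finished = 47 + 2 = 49 inches.
38 / 4.5 = 8.444 sts/in.
49 × 8.444 = 413.78 sts.
Next multiple of 6: 414.

CO 414 sts.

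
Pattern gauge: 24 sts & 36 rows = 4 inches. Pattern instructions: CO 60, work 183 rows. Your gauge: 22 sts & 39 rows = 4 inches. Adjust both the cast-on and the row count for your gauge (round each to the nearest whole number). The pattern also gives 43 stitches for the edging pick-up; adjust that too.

Cast on 55 stitches; work 198 rows; edging pick-up 39 stitches.

Stitches: 60 × 22/24 = 55.00 → 55.
Rows: 183 × 39/36 = 198.25 → 198.
edging pick-up: 43 × 22/24 = 39.42 → 39.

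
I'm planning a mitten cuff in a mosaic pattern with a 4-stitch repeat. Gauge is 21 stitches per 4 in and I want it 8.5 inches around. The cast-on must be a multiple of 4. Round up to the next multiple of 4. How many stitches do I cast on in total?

48 stitches.

21 / 4 = 5.25 sts per inch.
8.5 × 5.25 = 44.62 sts.
Next multiple of 4: 48.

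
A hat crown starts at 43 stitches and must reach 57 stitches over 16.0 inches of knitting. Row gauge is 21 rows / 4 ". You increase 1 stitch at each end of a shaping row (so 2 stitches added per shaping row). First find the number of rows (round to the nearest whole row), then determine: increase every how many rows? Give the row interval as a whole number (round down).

Rows = 16.0 × 5.25 = 84.0 → 84 rows.
Stitches to add: 14 → 7 shaping rows (at 2 st each).
84 / 7 = 12.00 → every 12 rows.

Increase every 12th row.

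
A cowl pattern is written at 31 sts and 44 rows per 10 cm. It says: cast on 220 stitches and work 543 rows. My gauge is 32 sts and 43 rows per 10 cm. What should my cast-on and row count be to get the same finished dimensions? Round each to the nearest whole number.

Stitches: 220 × 32/31 = 227.10 → 227.
Rows: 543 × 43/44 = 530.66 → 531.

Cast on 227 stitches; work 531 rows.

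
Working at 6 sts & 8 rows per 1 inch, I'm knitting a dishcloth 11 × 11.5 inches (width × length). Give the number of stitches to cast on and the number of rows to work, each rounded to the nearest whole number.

Cast on 66 stitches and work 92 rows.

Stitch gauge = 6/1 = 6 sts/in; 11 × 6 = 66.00 → 66 sts.
Row gauge = 8/1 = 8 rows/in; 11.5 × 8 = 92.00 → 92 rows.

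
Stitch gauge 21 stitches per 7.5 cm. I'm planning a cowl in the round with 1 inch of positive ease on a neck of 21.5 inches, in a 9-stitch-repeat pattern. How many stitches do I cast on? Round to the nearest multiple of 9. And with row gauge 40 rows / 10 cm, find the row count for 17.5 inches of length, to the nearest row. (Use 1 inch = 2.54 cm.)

Cast on 162 stitches; work 178 rows.

Finished = 21.5 + 1 = 22.5 inches.
22.5 inches × 2.54 = 57.15 cm.
21/7.5 = 2.8 sts per cm; 57.15 × 2.8 = 160.02 sts.
Nearest multiple of 9 → 162.
17.5 inches = 44.45 cm; × 4 = 177.80 → 178 rows.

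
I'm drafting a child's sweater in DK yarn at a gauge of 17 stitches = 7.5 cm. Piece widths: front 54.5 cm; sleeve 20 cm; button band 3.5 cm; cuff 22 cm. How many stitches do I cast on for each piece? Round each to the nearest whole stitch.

Rate = 17/7.5 = 2.267 sts per cm.
front: 54.5 × 2.267 = 123.53 → 124.
sleeve: 20 × 2.267 = 45.33 → 45.
button band: 3.5 × 2.267 = 7.93 → 8.
cuff: 22 × 2.267 = 49.87 → 50.

front 124; sleeve 45; button band 8; cuff 50.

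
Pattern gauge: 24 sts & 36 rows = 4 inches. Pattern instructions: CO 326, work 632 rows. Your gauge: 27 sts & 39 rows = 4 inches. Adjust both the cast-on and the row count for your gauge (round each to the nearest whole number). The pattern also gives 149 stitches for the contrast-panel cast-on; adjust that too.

Stitches: 326 × 27/24 = 366.75 → 367.
Rows: 632 × 39/36 = 684.67 → 685.
contrast-panel cast-on: 149 × 27/24 = 167.62 → 168.

Cast on 367 stitches; work 685 rows; contrast-panel cast-on 168 stitches.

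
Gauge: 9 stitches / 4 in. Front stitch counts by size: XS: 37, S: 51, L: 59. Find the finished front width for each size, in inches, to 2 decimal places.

XS 16.44 inches; S 22.67 inches; L 26.22 inches.

9/4 = 2.25 sts per in.
XS: 37 / 2.25 = 16.444 → 16.44 in.
S: 51 / 2.25 = 22.667 → 22.67 in.
L: 59 / 2.25 = 26.222 → 26.22 in.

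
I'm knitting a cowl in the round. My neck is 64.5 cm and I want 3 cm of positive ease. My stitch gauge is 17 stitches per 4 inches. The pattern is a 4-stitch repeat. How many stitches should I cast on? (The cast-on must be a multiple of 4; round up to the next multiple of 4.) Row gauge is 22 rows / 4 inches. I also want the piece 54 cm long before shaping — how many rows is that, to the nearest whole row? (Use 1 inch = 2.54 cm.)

Cast on 116 stitches; work 117 rows.

Finished = 64.5 + 3 = 67.5 cm.
67.5 cm × 1/2.54 = 26.57 inches.
17/4 = 4.25 sts per in; 26.57 × 4.25 = 112.94 sts.
Next multiple of 4 → 116.
54 cm = 21.26 inches; × 5.5 = 116.93 → 117 rows.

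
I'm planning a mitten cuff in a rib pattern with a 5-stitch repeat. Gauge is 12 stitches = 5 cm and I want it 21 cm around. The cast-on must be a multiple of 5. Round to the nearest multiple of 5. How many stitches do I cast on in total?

12 / 5 = 2.4 sts per cm.
21 × 2.4 = 50.40 sts.
Nearest multiple of 5: 50.

50 stitches.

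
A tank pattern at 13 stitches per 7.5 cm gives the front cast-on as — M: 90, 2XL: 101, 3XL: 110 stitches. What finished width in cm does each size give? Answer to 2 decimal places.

M 51.92 cm; 2XL 58.27 cm; 3XL 63.46 cm.

13/7.5 = 1.733 sts per cm.
M: 90 / 1.733 = 51.923 → 51.92 cm.
2XL: 101 / 1.733 = 58.269 → 58.27 cm.
3XL: 110 / 1.733 = 63.462 → 63.46 cm.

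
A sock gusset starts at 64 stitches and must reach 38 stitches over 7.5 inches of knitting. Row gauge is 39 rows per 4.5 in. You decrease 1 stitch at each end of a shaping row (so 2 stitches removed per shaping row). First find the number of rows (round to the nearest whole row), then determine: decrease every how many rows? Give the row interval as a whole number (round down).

Decrease every 5th row.

Rows = 7.5 × 8.667 = 65.0 → 65 rows.
Stitches to remove: 26 → 13 shaping rows (at 2 st each).
65 / 13 = 5.00 → every 5 rows.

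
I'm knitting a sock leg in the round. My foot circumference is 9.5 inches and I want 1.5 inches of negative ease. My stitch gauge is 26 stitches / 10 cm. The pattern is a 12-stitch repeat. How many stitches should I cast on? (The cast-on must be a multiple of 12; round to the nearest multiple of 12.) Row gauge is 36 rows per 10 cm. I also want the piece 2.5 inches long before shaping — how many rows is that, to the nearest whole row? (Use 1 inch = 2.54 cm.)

Cast on 48 stitches; work 23 rows.

Finished = 9.5 − 1.5 = 8 inches.
8 inches × 2.54 = 20.32 cm.
26/10 = 2.6 sts per cm; 20.32 × 2.6 = 52.83 sts.
Nearest multiple of 12 → 48.
2.5 inches = 6.35 cm; × 3.6 = 22.86 → 23 rows.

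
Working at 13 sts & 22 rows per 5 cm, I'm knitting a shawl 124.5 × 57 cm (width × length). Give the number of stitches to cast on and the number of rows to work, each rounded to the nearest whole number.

Cast on 324 stitches and work 251 rows.

Stitch gauge = 13/5 = 2.6 sts/cm; 124.5 × 2.6 = 323.70 → 324 sts.
Row gauge = 22/5 = 4.4 rows/cm; 57 × 4.4 = 250.80 → 251 rows.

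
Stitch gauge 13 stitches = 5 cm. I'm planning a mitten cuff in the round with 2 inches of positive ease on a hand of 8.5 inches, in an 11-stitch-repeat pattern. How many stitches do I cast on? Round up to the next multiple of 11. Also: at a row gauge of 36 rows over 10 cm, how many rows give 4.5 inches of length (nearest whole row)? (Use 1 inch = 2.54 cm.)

Cast on 77 stitches; work 41 rows.

Finished = 8.5 + 2 = 10.5 inches.
10.5 inches × 2.54 = 26.67 cm.
13/5 = 2.6 sts per cm; 26.67 × 2.6 = 69.34 sts.
Next multiple of 11 → 77.
4.5 inches = 11.43 cm; × 3.6 = 41.15 → 41 rows.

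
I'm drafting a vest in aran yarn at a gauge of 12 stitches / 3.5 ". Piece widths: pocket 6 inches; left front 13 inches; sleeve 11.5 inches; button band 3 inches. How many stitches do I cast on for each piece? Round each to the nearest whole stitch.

Rate = 12/3.5 = 3.429 sts per in.
pocket: 6 × 3.429 = 20.57 → 21.
left front: 13 × 3.429 = 44.57 → 45.
sleeve: 11.5 × 3.429 = 39.43 → 39.
button band: 3 × 3.429 = 10.29 → 10.

pocket 21; left front 45; sleeve 39; button band 10.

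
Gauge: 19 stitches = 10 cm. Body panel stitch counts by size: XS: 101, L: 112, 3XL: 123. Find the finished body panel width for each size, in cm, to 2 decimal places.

19/10 = 1.9 sts per cm.
XS: 101 / 1.9 = 53.158 → 53.16 cm.
L: 112 / 1.9 = 58.947 → 58.95 cm.
3XL: 123 / 1.9 = 64.737 → 64.74 cm.

XS 53.16 cm; L 58.95 cm; 3XL 64.74 cm.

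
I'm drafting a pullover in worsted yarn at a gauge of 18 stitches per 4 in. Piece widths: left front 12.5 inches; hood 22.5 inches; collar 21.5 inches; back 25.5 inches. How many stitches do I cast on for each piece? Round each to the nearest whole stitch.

left front 56; hood 101; collar 97; back 115.

Rate = 18/4 = 4.5 sts per in.
left front: 12.5 × 4.5 = 56.25 → 56.
hood: 22.5 × 4.5 = 101.25 → 101.
collar: 21.5 × 4.5 = 96.75 → 97.
back: 25.5 × 4.5 = 114.75 → 115.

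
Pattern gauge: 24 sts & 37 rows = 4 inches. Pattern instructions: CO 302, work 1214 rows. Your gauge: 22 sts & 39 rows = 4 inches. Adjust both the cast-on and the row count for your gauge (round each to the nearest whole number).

Stitches: 302 × 22/24 = 276.83 → 277.
Rows: 1214 × 39/37 = 1279.62 → 1280.

Cast on 277 stitches; work 1280 rows.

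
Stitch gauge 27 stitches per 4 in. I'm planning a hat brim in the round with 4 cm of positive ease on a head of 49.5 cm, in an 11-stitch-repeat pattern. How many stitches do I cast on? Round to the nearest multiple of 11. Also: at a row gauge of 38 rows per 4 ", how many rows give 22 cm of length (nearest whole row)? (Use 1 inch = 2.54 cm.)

Cast on 143 stitches; work 82 rows.

Finished = 49.5 + 4 = 53.5 cm.
53.5 cm × 1/2.54 = 21.06 inches.
27/4 = 6.75 sts per in; 21.06 × 6.75 = 142.18 sts.
Nearest multiple of 11 → 143.
22 cm = 8.66 inches; × 9.5 = 82.28 → 82 rows.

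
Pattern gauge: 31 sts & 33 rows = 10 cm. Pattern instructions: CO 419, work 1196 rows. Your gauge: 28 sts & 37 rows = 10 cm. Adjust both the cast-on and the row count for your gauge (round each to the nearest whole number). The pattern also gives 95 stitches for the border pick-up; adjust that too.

Cast on 378 stitches; work 1341 rows; border pick-up 86 stitches.

Stitches: 419 × 28/31 = 378.45 → 378.
Rows: 1196 × 37/33 = 1340.97 → 1341.
border pick-up: 95 × 28/31 = 85.81 → 86.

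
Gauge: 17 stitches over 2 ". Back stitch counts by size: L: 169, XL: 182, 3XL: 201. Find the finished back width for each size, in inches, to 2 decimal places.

L 19.88 inches; XL 21.41 inches; 3XL 23.65 inches.

17/2 = 8.5 sts per in.
L: 169 / 8.5 = 19.882 → 19.88 in.
XL: 182 / 8.5 = 21.412 → 21.41 in.
3XL: 201 / 8.5 = 23.647 → 23.65 in.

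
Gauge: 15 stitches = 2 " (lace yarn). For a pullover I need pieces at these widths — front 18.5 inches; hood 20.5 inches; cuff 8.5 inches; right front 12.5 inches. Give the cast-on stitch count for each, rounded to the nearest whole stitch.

Rate = 15/2 = 7.5 sts per in.
front: 18.5 × 7.5 = 138.75 → 139.
hood: 20.5 × 7.5 = 153.75 → 154.
cuff: 8.5 × 7.5 = 63.75 → 64.
right front: 12.5 × 7.5 = 93.75 → 94.

front 139; hood 154; cuff 64; right front 94.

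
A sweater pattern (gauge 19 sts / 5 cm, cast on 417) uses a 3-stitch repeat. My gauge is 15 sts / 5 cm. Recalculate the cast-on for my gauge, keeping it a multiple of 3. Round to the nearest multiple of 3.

417 × 15 / 19 = 329.21.
Nearest multiple of 3: 330.

Cast on 330 stitches.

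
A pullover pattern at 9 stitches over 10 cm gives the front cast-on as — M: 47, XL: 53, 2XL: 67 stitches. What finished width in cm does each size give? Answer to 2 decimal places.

9/10 = 0.9 sts per cm.
M: 47 / 0.9 = 52.222 → 52.22 cm.
XL: 53 / 0.9 = 58.889 → 58.89 cm.
2XL: 67 / 0.9 = 74.444 → 74.44 cm.

M 52.22 cm; XL 58.89 cm; 2XL 74.44 cm.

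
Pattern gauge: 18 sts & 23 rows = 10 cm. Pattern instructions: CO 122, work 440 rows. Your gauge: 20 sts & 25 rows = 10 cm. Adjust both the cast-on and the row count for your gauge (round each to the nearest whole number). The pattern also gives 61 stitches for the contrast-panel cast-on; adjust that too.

Cast on 136 stitches; work 478 rows; contrast-panel cast-on 68 stitches.

Stitches: 122 × 20/18 = 135.56 → 136.
Rows: 440 × 25/23 = 478.26 → 478.
contrast-panel cast-on: 61 × 20/18 = 67.78 → 68.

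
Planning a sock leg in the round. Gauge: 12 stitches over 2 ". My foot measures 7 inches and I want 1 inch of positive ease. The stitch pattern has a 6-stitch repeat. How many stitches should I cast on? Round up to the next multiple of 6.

CO 48 sts.

Finished = 7 + 1 = 8 inches.
12 / 2 = 6 sts/in.
8 × 6 = 48.00 sts.
Next multiple of 6: 48.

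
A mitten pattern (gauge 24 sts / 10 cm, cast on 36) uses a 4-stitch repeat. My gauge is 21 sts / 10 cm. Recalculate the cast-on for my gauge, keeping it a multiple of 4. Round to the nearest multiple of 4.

36 × 21 / 24 = 31.50.
Nearest multiple of 4: 32.

CO 32 sts.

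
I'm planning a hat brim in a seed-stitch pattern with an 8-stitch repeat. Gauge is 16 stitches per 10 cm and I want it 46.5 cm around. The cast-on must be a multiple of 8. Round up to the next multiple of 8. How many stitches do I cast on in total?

Cast on 80 stitches.

16 / 10 = 1.6 sts per cm.
46.5 × 1.6 = 74.40 sts.
Next multiple of 8: 80.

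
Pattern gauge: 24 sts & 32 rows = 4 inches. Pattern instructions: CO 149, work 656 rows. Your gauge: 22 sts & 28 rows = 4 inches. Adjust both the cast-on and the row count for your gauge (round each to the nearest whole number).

Cast on 137 stitches; work 574 rows.

Stitches: 149 × 22/24 = 136.58 → 137.
Rows: 656 × 28/32 = 574.00 → 574.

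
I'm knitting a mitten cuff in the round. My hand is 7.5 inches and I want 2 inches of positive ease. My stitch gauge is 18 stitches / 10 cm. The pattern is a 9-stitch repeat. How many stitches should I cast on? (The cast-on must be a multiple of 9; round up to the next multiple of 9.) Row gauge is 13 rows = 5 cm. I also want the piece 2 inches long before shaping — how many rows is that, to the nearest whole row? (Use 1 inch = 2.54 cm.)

Cast on 45 stitches; work 13 rows.

Finished = 7.5 + 2 = 9.5 inches.
9.5 inches × 2.54 = 24.13 cm.
18/10 = 1.8 sts per cm; 24.13 × 1.8 = 43.43 sts.
Next multiple of 9 → 45.
2 inches = 5.08 cm; × 2.6 = 13.21 → 13 rows.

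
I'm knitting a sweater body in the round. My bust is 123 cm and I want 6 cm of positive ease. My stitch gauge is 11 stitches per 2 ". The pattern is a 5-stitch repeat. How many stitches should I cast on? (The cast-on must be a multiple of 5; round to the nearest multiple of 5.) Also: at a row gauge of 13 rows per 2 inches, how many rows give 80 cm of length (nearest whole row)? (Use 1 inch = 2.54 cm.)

Finished = 123 + 6 = 129 cm.
129 cm × 1/2.54 = 50.79 inches.
11/2 = 5.5 sts per in; 50.79 × 5.5 = 279.33 sts.
Nearest multiple of 5 → 280.
80 cm = 31.50 inches; × 6.5 = 204.72 → 205 rows.

Cast on 280 stitches; work 205 rows.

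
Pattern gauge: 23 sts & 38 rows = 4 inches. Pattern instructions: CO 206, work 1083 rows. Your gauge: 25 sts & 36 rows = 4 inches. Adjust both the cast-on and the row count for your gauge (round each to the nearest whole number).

Stitches: 206 × 25/23 = 223.91 → 224.
Rows: 1083 × 36/38 = 1026.00 → 1026.

Cast on 224 stitches; work 1026 rows.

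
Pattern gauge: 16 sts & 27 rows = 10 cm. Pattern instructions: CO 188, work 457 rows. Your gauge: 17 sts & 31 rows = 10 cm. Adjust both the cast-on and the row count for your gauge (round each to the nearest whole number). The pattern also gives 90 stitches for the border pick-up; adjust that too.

Cast on 200 stitches; work 525 rows; border pick-up 96 stitches.

Stitches: 188 × 17/16 = 199.75 → 200.
Rows: 457 × 31/27 = 524.70 → 525.
border pick-up: 90 × 17/16 = 95.62 → 96.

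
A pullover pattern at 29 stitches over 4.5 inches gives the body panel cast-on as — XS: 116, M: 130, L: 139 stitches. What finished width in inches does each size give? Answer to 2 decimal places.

29/4.5 = 6.444 sts per in.
XS: 116 / 6.444 = 18.000 → 18.00 in.
M: 130 / 6.444 = 20.172 → 20.17 in.
L: 139 / 6.444 = 21.569 → 21.57 in.

XS 18.00 inches; M 20.17 inches; L 21.57 inches.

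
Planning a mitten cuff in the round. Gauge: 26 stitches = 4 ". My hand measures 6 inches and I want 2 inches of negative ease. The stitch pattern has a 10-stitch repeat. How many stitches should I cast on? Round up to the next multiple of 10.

Finished = 6 − 2 = 4 inches.
26 / 4 = 6.5 sts/in.
4 × 6.5 = 26.00 sts.
Next multiple of 10: 30.

Cast on 30 stitches.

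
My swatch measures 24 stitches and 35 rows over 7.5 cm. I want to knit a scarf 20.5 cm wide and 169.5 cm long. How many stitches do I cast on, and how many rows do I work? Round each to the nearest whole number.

Cast on 66 stitches and work 791 rows.

Stitch gauge = 24/7.5 = 3.2 sts/cm; 20.5 × 3.2 = 65.60 → 66 sts.
Row gauge = 35/7.5 = 4.667 rows/cm; 169.5 × 4.667 = 791.00 → 791 rows.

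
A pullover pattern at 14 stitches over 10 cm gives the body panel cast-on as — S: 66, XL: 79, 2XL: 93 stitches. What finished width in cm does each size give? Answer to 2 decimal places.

S 47.14 cm; XL 56.43 cm; 2XL 66.43 cm.

14/10 = 1.4 sts per cm.
S: 66 / 1.4 = 47.143 → 47.14 cm.
XL: 79 / 1.4 = 56.429 → 56.43 cm.
2XL: 93 / 1.4 = 66.429 → 66.43 cm.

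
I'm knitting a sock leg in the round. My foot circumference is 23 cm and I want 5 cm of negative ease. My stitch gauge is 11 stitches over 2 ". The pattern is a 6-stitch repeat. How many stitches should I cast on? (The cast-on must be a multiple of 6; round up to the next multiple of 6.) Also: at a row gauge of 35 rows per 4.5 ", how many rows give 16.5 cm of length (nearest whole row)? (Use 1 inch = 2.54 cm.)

Cast on 42 stitches; work 51 rows.

Finished = 23 − 5 = 18 cm.
18 cm × 1/2.54 = 7.09 inches.
11/2 = 5.5 sts per in; 7.09 × 5.5 = 38.98 sts.
Next multiple of 6 → 42.
16.5 cm = 6.50 inches; × 7.778 = 50.52 → 51 rows.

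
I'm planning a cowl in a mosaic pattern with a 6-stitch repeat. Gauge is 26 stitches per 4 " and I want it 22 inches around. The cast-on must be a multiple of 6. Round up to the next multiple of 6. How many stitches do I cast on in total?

26 / 4 = 6.5 sts per inch.
22 × 6.5 = 143.00 sts.
Next multiple of 6: 144.

CO 144 sts.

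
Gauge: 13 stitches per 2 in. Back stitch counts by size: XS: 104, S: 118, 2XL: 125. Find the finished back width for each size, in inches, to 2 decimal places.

XS 16.00 inches; S 18.15 inches; 2XL 19.23 inches.

13/2 = 6.5 sts per in.
XS: 104 / 6.5 = 16.000 → 16.00 in.
S: 118 / 6.5 = 18.154 → 18.15 in.
2XL: 125 / 6.5 = 19.231 → 19.23 in.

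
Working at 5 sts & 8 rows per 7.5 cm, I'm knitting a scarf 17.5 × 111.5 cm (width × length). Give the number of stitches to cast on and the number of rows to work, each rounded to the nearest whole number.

Stitch gauge = 5/7.5 = 0.667 sts/cm; 17.5 × 0.667 = 11.67 → 12 sts.
Row gauge = 8/7.5 = 1.067 rows/cm; 111.5 × 1.067 = 118.93 → 119 rows.

Cast on 12 stitches and work 119 rows.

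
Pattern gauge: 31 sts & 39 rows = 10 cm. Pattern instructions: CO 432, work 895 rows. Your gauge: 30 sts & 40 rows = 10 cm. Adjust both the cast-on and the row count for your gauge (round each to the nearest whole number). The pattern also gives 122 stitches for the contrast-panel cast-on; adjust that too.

Cast on 418 stitches; work 918 rows; contrast-panel cast-on 118 stitches.

Stitches: 432 × 30/31 = 418.06 → 418.
Rows: 895 × 40/39 = 917.95 → 918.
contrast-panel cast-on: 122 × 30/31 = 118.06 → 118.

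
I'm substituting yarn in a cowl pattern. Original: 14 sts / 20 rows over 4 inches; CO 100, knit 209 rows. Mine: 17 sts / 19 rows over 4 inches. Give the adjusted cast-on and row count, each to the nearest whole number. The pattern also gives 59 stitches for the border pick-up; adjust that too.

Stitches: 100 × 17/14 = 121.43 → 121.
Rows: 209 × 19/20 = 198.55 → 199.
border pick-up: 59 × 17/14 = 71.64 → 72.

Cast on 121 stitches; work 199 rows; border pick-up 72 stitches.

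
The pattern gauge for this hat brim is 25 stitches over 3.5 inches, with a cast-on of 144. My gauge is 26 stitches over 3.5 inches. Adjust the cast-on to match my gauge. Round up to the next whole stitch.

Scale factor = 26 / 25 = 1.040.
144 × 26 / 25 = 149.76 sts.
→ 150 sts.

Cast on 150 stitches.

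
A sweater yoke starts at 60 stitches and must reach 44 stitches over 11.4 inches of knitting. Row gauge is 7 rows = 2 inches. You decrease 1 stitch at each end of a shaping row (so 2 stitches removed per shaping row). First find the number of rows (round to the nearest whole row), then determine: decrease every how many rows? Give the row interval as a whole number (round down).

Decrease every 5th row.

Rows = 11.4 × 3.5 = 39.9 → 40 rows.
Stitches to remove: 16 → 8 shaping rows (at 2 st each).
40 / 8 = 5.00 → every 5 rows.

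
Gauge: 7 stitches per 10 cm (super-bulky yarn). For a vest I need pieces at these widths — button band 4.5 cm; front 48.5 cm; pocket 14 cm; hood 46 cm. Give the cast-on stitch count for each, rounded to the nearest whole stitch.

Rate = 7/10 = 0.7 sts per cm.
button band: 4.5 × 0.7 = 3.15 → 3.
front: 48.5 × 0.7 = 33.95 → 34.
pocket: 14 × 0.7 = 9.80 → 10.
hood: 46 × 0.7 = 32.20 → 32.

button band 3; front 34; pocket 10; hood 32.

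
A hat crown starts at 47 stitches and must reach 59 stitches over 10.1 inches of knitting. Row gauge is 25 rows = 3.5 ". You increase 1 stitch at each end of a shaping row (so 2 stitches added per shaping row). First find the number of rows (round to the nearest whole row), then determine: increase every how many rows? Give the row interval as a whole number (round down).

Increase every 12th row.

Rows = 10.1 × 7.143 = 72.1 → 72 rows.
Stitches to add: 12 → 6 shaping rows (at 2 st each).
72 / 6 = 12.00 → every 12 rows.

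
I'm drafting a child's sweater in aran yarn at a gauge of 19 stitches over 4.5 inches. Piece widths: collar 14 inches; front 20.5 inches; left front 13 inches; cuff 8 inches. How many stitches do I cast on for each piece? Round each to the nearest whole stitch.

collar 59; front 87; left front 55; cuff 34.

Rate = 19/4.5 = 4.222 sts per in.
collar: 14 × 4.222 = 59.11 → 59.
front: 20.5 × 4.222 = 86.56 → 87.
left front: 13 × 4.222 = 54.89 → 55.
cuff: 8 × 4.222 = 33.78 → 34.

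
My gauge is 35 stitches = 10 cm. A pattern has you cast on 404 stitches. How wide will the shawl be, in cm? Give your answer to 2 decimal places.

115.43 cm.

35 stitches / 10 cm = 3.5 stitches per cm.
404 / 3.5 = 115.429 cm.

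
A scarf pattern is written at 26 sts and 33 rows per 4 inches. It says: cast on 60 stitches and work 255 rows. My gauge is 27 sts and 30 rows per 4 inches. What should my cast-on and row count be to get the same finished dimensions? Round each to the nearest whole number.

Stitches: 60 × 27/26 = 62.31 → 62.
Rows: 255 × 30/33 = 231.82 → 232.

Cast on 62 stitches; work 232 rows.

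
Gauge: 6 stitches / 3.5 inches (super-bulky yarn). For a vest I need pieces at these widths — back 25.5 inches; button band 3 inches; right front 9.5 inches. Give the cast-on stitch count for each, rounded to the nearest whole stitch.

back 44; button band 5; right front 16.

Rate = 6/3.5 = 1.714 sts per in.
back: 25.5 × 1.714 = 43.71 → 44.
button band: 3 × 1.714 = 5.14 → 5.
right front: 9.5 × 1.714 = 16.29 → 16.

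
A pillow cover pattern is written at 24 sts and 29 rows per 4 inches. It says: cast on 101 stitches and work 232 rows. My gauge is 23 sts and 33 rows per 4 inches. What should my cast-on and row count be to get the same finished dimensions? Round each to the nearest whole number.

Cast on 97 stitches; work 264 rows.

Stitches: 101 × 23/24 = 96.79 → 97.
Rows: 232 × 33/29 = 264.00 → 264.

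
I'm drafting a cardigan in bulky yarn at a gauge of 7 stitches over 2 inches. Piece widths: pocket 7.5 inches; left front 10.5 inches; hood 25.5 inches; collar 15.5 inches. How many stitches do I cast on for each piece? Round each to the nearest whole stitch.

Rate = 7/2 = 3.5 sts per in.
pocket: 7.5 × 3.5 = 26.25 → 26.
left front: 10.5 × 3.5 = 36.75 → 37.
hood: 25.5 × 3.5 = 89.25 → 89.
collar: 15.5 × 3.5 = 54.25 → 54.

pocket 26; left front 37; hood 89; collar 54.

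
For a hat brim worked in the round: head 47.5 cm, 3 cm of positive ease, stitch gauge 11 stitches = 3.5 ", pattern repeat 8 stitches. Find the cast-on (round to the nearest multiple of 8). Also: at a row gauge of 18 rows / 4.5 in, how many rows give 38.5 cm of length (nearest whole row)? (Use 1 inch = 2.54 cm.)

Cast on 64 stitches; work 61 rows.

Finished = 47.5 + 3 = 50.5 cm.
50.5 cm × 1/2.54 = 19.88 inches.
11/3.5 = 3.143 sts per in; 19.88 × 3.143 = 62.49 sts.
Nearest multiple of 8 → 64.
38.5 cm = 15.16 inches; × 4 = 60.63 → 61 rows.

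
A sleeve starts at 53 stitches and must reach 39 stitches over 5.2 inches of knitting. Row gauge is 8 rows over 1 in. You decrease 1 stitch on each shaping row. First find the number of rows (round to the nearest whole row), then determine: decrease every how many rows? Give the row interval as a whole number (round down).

Decrease every 3rd row.

Rows = 5.2 × 8 = 41.6 → 42 rows.
Stitches to remove: 14 → 14 shaping rows (at 1 st each).
42 / 14 = 3.00 → every 3 rows.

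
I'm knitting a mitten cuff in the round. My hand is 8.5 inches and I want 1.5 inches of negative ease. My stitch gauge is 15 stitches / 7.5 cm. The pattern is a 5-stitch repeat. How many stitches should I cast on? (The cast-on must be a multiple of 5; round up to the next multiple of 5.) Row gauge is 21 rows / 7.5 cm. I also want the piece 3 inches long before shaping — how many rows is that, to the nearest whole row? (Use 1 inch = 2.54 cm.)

Finished = 8.5 − 1.5 = 7 inches.
7 inches × 2.54 = 17.78 cm.
15/7.5 = 2 sts per cm; 17.78 × 2 = 35.56 sts.
Next multiple of 5 → 40.
3 inches = 7.62 cm; × 2.8 = 21.34 → 21 rows.

Cast on 40 stitches; work 21 rows.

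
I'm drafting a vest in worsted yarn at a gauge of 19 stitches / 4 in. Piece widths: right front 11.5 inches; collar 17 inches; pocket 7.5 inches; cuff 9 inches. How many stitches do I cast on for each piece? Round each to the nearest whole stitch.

Rate = 19/4 = 4.75 sts per in.
right front: 11.5 × 4.75 = 54.62 → 55.
collar: 17 × 4.75 = 80.75 → 81.
pocket: 7.5 × 4.75 = 35.62 → 36.
cuff: 9 × 4.75 = 42.75 → 43.

right front 55; collar 81; pocket 36; cuff 43.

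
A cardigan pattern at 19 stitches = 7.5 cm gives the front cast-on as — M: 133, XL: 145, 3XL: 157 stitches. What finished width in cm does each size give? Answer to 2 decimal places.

M 52.50 cm; XL 57.24 cm; 3XL 61.97 cm.

19/7.5 = 2.533 sts per cm.
M: 133 / 2.533 = 52.500 → 52.50 cm.
XL: 145 / 2.533 = 57.237 → 57.24 cm.
3XL: 157 / 2.533 = 61.974 → 61.97 cm.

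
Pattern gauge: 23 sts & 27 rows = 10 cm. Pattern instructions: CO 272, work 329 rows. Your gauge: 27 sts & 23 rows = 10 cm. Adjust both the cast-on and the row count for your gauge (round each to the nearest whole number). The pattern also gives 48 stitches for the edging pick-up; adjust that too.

Stitches: 272 × 27/23 = 319.30 → 319.
Rows: 329 × 23/27 = 280.26 → 280.
edging pick-up: 48 × 27/23 = 56.35 → 56.

Cast on 319 stitches; work 280 rows; edging pick-up 56 stitches.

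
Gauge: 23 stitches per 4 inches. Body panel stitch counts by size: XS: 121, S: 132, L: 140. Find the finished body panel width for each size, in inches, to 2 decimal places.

23/4 = 5.75 sts per in.
XS: 121 / 5.75 = 21.043 → 21.04 in.
S: 132 / 5.75 = 22.957 → 22.96 in.
L: 140 / 5.75 = 24.348 → 24.35 in.

XS 21.04 inches; S 22.96 inches; L 24.35 inches.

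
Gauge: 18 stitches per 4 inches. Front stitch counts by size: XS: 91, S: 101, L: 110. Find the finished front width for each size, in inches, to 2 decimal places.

18/4 = 4.5 sts per in.
XS: 91 / 4.5 = 20.222 → 20.22 in.
S: 101 / 4.5 = 22.444 → 22.44 in.
L: 110 / 4.5 = 24.444 → 24.44 in.

XS 20.22 inches; S 22.44 inches; L 24.44 inches.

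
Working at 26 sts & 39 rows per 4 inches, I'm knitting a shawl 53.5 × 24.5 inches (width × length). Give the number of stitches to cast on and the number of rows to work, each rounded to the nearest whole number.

Cast on 348 stitches and work 239 rows.

Stitch gauge = 26/4 = 6.5 sts/in; 53.5 × 6.5 = 347.75 → 348 sts.
Row gauge = 39/4 = 9.75 rows/in; 24.5 × 9.75 = 238.88 → 239 rows.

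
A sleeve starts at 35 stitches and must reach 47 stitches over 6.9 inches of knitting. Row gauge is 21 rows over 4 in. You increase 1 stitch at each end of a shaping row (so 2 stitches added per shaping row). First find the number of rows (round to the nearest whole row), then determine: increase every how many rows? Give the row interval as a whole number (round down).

Rows = 6.9 × 5.25 = 36.2 → 36 rows.
Stitches to add: 12 → 6 shaping rows (at 2 st each).
36 / 6 = 6.00 → every 6 rows.

Increase every 6th row.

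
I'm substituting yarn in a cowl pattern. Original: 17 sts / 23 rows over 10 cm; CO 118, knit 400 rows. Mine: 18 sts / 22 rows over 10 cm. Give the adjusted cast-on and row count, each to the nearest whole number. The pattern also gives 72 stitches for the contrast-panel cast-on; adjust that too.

Cast on 125 stitches; work 383 rows; contrast-panel cast-on 76 stitches.

Stitches: 118 × 18/17 = 124.94 → 125.
Rows: 400 × 22/23 = 382.61 → 383.
contrast-panel cast-on: 72 × 18/17 = 76.24 → 76.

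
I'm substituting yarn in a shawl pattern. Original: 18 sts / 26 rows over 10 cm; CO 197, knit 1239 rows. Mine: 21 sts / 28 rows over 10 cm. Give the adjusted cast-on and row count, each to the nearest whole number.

Cast on 230 stitches; work 1334 rows.

Stitches: 197 × 21/18 = 229.83 → 230.
Rows: 1239 × 28/26 = 1334.31 → 1334.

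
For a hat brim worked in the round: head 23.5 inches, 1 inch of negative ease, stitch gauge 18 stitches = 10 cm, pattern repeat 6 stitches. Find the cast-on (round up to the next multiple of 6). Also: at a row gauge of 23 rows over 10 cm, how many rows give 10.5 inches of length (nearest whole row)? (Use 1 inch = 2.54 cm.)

Finished = 23.5 − 1 = 22.5 inches.
22.5 inches × 2.54 = 57.15 cm.
18/10 = 1.8 sts per cm; 57.15 × 1.8 = 102.87 sts.
Next multiple of 6 → 108.
10.5 inches = 26.67 cm; × 2.3 = 61.34 → 61 rows.

Cast on 108 stitches; work 61 rows.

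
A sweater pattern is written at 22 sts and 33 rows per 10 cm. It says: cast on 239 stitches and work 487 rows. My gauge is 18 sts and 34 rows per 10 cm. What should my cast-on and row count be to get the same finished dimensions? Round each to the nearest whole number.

Stitches: 239 × 18/22 = 195.55 → 196.
Rows: 487 × 34/33 = 501.76 → 502.

Cast on 196 stitches; work 502 rows.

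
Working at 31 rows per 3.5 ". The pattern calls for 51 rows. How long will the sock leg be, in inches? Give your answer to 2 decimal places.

31 rows / 3.5 inch = 8.857 rows per inch.
51 / 8.857 = 5.758 inches.

5.76 inches.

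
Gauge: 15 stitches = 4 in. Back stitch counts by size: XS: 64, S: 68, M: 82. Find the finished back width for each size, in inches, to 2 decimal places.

15/4 = 3.75 sts per in.
XS: 64 / 3.75 = 17.067 → 17.07 in.
S: 68 / 3.75 = 18.133 → 18.13 in.
M: 82 / 3.75 = 21.867 → 21.87 in.

XS 17.07 inches; S 18.13 inches; M 21.87 inches.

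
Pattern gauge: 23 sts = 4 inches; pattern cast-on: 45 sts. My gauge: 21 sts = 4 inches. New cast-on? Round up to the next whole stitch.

Scale factor = 21 / 23 = 0.913.
45 × 21 / 23 = 41.09 sts.
→ 42 sts.

Cast on 42 stitches.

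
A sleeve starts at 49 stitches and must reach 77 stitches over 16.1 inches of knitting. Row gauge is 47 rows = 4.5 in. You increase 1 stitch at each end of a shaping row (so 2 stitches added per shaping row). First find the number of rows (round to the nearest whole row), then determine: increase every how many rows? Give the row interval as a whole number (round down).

Increase every 12th row.

Rows = 16.1 × 10.444 = 168.2 → 168 rows.
Stitches to add: 28 → 14 shaping rows (at 2 st each).
168 / 14 = 12.00 → every 12 rows.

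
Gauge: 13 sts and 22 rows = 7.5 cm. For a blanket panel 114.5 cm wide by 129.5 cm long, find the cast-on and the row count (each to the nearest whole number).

Stitch gauge = 13/7.5 = 1.733 sts/cm; 114.5 × 1.733 = 198.47 → 198 sts.
Row gauge = 22/7.5 = 2.933 rows/cm; 129.5 × 2.933 = 379.87 → 380 rows.

Cast on 198 stitches and work 380 rows.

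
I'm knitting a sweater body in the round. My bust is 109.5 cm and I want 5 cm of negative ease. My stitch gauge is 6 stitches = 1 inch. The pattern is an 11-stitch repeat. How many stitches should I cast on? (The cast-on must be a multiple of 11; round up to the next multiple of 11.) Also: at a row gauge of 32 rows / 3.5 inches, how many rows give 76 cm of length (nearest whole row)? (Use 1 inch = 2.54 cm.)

Finished = 109.5 − 5 = 104.5 cm.
104.5 cm × 1/2.54 = 41.14 inches.
6/1 = 6 sts per in; 41.14 × 6 = 246.85 sts.
Next multiple of 11 → 253.
76 cm = 29.92 inches; × 9.143 = 273.57 → 274 rows.

Cast on 253 stitches; work 274 rows.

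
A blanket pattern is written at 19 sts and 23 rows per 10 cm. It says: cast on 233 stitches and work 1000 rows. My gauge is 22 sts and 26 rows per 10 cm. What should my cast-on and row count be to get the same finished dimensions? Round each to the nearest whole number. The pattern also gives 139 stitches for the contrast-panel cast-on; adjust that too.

Stitches: 233 × 22/19 = 269.79 → 270.
Rows: 1000 × 26/23 = 1130.43 → 1130.
contrast-panel cast-on: 139 × 22/19 = 160.95 → 161.

Cast on 270 stitches; work 1130 rows; contrast-panel cast-on 161 stitches.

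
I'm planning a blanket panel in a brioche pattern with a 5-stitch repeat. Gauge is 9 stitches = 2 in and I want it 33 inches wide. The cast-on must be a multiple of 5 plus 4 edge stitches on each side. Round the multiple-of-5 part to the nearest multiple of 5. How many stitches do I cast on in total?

Cast on 148 stitches.

9 / 2 = 4.5 sts per inch.
33 × 4.5 = 148.50 sts.
Less 8 edge sts → 140.50 for the repeat.
Nearest multiple of 5: 140.
Add back 8 edge sts → 148.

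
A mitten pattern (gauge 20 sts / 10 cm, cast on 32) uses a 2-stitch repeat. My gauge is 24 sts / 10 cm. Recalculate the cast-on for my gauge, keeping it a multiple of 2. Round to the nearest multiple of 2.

32 × 24 / 20 = 38.40.
Nearest multiple of 2: 38.

CO 38 sts.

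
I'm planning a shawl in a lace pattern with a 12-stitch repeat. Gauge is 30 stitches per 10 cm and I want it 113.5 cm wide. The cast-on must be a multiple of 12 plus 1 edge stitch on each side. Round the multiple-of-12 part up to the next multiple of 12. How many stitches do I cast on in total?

30 / 10 = 3 sts per cm.
113.5 × 3 = 340.50 sts.
Less 2 edge sts → 338.50 for the repeat.
Next multiple of 12: 348.
Add back 2 edge sts → 350.

350 stitches.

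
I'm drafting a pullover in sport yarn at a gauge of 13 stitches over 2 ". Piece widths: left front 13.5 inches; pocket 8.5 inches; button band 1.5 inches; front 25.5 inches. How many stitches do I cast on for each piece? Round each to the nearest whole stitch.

left front 88; pocket 55; button band 10; front 166.

Rate = 13/2 = 6.5 sts per in.
left front: 13.5 × 6.5 = 87.75 → 88.
pocket: 8.5 × 6.5 = 55.25 → 55.
button band: 1.5 × 6.5 = 9.75 → 10.
front: 25.5 × 6.5 = 165.75 → 166.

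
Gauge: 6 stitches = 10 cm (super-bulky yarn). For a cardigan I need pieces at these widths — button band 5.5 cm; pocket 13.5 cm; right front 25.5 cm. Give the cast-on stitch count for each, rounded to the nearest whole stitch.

button band 3; pocket 8; right front 15.

Rate = 6/10 = 0.6 sts per cm.
button band: 5.5 × 0.6 = 3.30 → 3.
pocket: 13.5 × 0.6 = 8.10 → 8.
right front: 25.5 × 0.6 = 15.30 → 15.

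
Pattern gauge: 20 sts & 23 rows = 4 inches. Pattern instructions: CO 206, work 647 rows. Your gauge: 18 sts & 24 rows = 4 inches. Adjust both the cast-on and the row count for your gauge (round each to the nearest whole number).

Cast on 185 stitches; work 675 rows.

Stitches: 206 × 18/20 = 185.40 → 185.
Rows: 647 × 24/23 = 675.13 → 675.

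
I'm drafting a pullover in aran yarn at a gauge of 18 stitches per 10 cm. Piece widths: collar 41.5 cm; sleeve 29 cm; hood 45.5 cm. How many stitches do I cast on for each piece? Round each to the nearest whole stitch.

Rate = 18/10 = 1.8 sts per cm.
collar: 41.5 × 1.8 = 74.70 → 75.
sleeve: 29 × 1.8 = 52.20 → 52.
hood: 45.5 × 1.8 = 81.90 → 82.

collar 75; sleeve 52; hood 82.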